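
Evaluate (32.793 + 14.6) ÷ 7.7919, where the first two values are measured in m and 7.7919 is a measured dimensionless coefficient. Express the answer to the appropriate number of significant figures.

6.08 m

32.793 m + 14.6 m = 47.393 m; the sum is limited to 1 decimal place (3 s.f.).
Carrying full precision, 47.393 ÷ 7.7919 = 6.08234191917… m; 7.7919 has 5 s.f., so the result keeps min(3, 5) = 3 s.f.
Rounded to 3 significant figures: 6.08 m.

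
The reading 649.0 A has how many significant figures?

649.0: trailing zeros after a decimal point are significant.

4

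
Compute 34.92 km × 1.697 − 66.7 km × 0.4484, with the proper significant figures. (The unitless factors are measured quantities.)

34.92 × 1.697 = 59.25924 → 59.26 km (4 s.f., last digit at the 10^-2 place).
66.7 × 0.4484 = 29.90828 → 29.9 km (3 s.f., last digit at the 10^-1 place).
Difference: 29.35096 km; keep the coarser place, 10^-1.
Result: 29.4 km.

29.4 km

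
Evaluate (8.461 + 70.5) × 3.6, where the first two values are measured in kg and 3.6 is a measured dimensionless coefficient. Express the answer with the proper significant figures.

8.461 kg + 70.5 kg = 78.961 kg; the sum is limited to 1 decimal place (3 s.f.).
Carrying full precision, 78.961 × 3.6 = 284.2596 kg; 3.6 has 2 s.f., so the result keeps min(3, 2) = 2 s.f.
Rounded to 2 significant figures: 2.8 × 10² kg.

2.8 × 10² kg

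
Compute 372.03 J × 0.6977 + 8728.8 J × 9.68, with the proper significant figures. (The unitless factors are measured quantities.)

8.48 × 10^4 J

372.03 × 0.6977 = 259.565331 → 259.6 J (4 s.f., last digit at the 10^-1 place).
8728.8 × 9.68 = 84494.784 → 8.45 × 10^4 J (3 s.f., last digit at the 10^2 place).
Sum: 84754.349331 J; keep the coarser place, 10^2.
Result: 8.48 × 10^4 J.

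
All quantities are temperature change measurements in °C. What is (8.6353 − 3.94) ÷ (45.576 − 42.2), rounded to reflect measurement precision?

1.4

8.6353 − 3.94 = 4.6953, limited to 2 d.p. → 3 s.f.; 45.576 − 42.2 = 3.376, limited to 1 d.p. → 2 s.f.
Carrying full precision, 4.6953 ÷ 3.376 = 1.39078791469…; keep min(3, 2) = 2 s.f.
Rounded to 2 significant figures: 1.4.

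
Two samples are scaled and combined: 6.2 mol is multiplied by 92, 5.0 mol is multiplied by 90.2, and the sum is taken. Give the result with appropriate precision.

1.02 × 10^3 mol

6.2 × 92 = 570.4 → 5.7 × 10^2 mol (2 s.f., last digit at the 10^1 place).
5.0 × 90.2 = 451 → 4.5 × 10^2 mol (2 s.f., last digit at the 10^1 place).
Sum: 1021.4 mol; keep the coarser place, 10^1.
Result: 1.02 × 10^3 mol.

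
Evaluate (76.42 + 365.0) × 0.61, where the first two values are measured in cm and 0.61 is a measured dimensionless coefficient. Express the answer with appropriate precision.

2.7 × 10² cm

76.42 cm + 365.0 cm = 441.42 cm; the sum is limited to 1 decimal place (4 s.f.).
Carrying full precision, 441.42 × 0.61 = 269.2662 cm; 0.61 has 2 s.f., so the result keeps min(4, 2) = 2 s.f.
Rounded to 2 significant figures: 2.7 × 10² cm.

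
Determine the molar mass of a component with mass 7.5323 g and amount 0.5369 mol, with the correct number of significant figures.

14.03 g/mol

molar mass = 7.5323 g ÷ 0.5369 mol = 14.0292419445… g/mol.
7.5323 has 5 significant figures; 0.5369 has 4.
Division/multiplication keeps the fewest: 4 significant figures.
Rounded: 14.03 g/mol.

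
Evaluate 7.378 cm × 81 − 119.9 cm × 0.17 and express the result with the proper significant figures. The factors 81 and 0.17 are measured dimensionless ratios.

5.8 × 10^2 cm

7.378 × 81 = 597.618 → 6.0 × 10^2 cm (2 s.f., last digit at the 10^1 place).
119.9 × 0.17 = 20.383 → 20. cm (2 s.f., last digit at the 10^0 place).
Difference: 577.235 cm; keep the coarser place, 10^1.
Result: 5.8 × 10^2 cm.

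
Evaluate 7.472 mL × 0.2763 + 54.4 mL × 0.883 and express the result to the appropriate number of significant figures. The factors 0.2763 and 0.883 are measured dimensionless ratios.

50.1 mL

7.472 × 0.2763 = 2.0645136 → 2.065 mL (4 s.f., last digit at the 10^-3 place).
54.4 × 0.883 = 48.0352 → 48.0 mL (3 s.f., last digit at the 10^-1 place).
Sum: 50.0997136 mL; keep the coarser place, 10^-1.
Result: 50.1 mL.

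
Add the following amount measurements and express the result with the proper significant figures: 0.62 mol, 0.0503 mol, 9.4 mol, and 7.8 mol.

17.9 mol

0.62 mol + 0.0503 mol + 9.4 mol + 7.8 mol = 17.8703 mol.
Addition/subtraction keeps the fewest decimal places: 0.62 → 2 decimal places, 0.0503 → 4 decimal places, 9.4 → 1 decimal place, 7.8 → 1 decimal place; limit is 1.
Rounded to 1 decimal place: 17.9 mol.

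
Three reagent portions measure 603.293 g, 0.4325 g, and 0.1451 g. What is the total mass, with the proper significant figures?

603.293 g + 0.4325 g + 0.1451 g = 603.8706 g.
Addition/subtraction keeps the fewest decimal places: 603.293 → 3 decimal places, 0.4325 → 4 decimal places, 0.1451 → 4 decimal places; limit is 3.
Rounded to 3 decimal places: 603.871 g.

603.871 g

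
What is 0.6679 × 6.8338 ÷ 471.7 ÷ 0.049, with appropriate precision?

0.6679 × 6.8338 ÷ 471.7 ÷ 0.049 = 0.197474831374…
Multiplication/division keeps the fewest significant figures: 0.6679 → 4 s.f., 6.8338 → 5 s.f., 471.7 → 4 s.f., 0.049 → 2 s.f.; limit is 2.
Rounded to 2 significant figures: 0.20.

0.20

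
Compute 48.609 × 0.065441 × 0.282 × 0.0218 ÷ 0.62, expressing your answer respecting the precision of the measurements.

0.032

48.609 × 0.065441 × 0.282 × 0.0218 ÷ 0.62 = 0.0315413680606…
Multiplication/division keeps the fewest significant figures: 48.609 → 5 s.f., 0.065441 → 5 s.f., 0.282 → 3 s.f., 0.0218 → 3 s.f., 0.62 → 2 s.f.; limit is 2.
Rounded to 2 significant figures: 0.032.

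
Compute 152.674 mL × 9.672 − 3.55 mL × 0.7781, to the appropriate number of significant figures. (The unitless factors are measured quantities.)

152.674 × 9.672 = 1476.662928 → 1.477 × 10³ mL (4 s.f., last digit at the 10^0 place).
3.55 × 0.7781 = 2.762255 → 2.76 mL (3 s.f., last digit at the 10^-2 place).
Difference: 1473.900673 mL; keep the coarser place, 10^0.
Result: 1474 mL.

1474 mL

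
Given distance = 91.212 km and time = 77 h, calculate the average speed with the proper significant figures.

average speed = 91.212 km ÷ 77 h = 1.18457142857… km/h.
91.212 has 5 significant figures; 77 has 2.
Division/multiplication keeps the fewest: 2 significant figures.
Rounded: 1.2 km/h.

1.2 km/h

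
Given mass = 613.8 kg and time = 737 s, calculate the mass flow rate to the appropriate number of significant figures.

0.833 kg/s

mass flow rate = 613.8 kg ÷ 737 s = 0.832835820896… kg/s.
613.8 has 4 significant figures; 737 has 3.
Division/multiplication keeps the fewest: 3 significant figures.
Rounded: 0.833 kg/s.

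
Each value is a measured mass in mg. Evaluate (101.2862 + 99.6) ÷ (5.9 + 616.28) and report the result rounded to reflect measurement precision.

0.3229

101.2862 + 99.6 = 200.8862, limited to 1 d.p. → 4 s.f.; 5.9 + 616.28 = 622.18, limited to 1 d.p. → 4 s.f.
Carrying full precision, 200.8862 ÷ 622.18 = 0.322874730785…; keep min(4, 4) = 4 s.f.
Rounded to 4 significant figures: 0.3229.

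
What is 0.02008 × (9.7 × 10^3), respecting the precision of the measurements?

0.02008 × (9.7 × 10^3) = 194.776
Multiplication/division keeps the fewest significant figures: 0.02008 → 4 s.f., 9.7 × 10^3 → 2 s.f.; limit is 2.
Rounded to 2 significant figures: 1.9 × 10^2.

1.9 × 10^2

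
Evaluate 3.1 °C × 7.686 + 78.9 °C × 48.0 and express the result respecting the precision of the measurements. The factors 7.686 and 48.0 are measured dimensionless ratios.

3.81 × 10^3 °C

3.1 × 7.686 = 23.8266 → 24 °C (2 s.f., last digit at the 10^0 place).
78.9 × 48.0 = 3787.2 → 3.79 × 10^3 °C (3 s.f., last digit at the 10^1 place).
Sum: 3811.0266 °C; keep the coarser place, 10^1.
Result: 3.81 × 10^3 °C.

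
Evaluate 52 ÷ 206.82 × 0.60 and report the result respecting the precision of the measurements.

0.15

52 ÷ 206.82 × 0.60 = 0.150855816652…
Multiplication/division keeps the fewest significant figures: 52 → 2 s.f., 206.82 → 5 s.f., 0.60 → 2 s.f.; limit is 2.
Rounded to 2 significant figures: 0.15.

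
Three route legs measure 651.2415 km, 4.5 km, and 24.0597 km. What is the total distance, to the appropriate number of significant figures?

651.2415 km + 4.5 km + 24.0597 km = 679.8012 km.
Addition/subtraction keeps the fewest decimal places: 651.2415 → 4 decimal places, 4.5 → 1 decimal place, 24.0597 → 4 decimal places; limit is 1.
Rounded to 1 decimal place: 679.8 km.

679.8 km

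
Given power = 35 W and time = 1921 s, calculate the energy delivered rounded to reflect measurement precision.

6.7 × 10^4 J

energy delivered = 35 W × 1921 s = 67235 J.
35 has 2 significant figures; 1921 has 4.
Division/multiplication keeps the fewest: 2 significant figures.
Rounded: 6.7 × 10^4 J.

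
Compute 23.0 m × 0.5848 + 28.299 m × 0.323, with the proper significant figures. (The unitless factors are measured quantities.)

23.0 × 0.5848 = 13.4504 → 13.5 m (3 s.f., last digit at the 10^-1 place).
28.299 × 0.323 = 9.140577 → 9.14 m (3 s.f., last digit at the 10^-2 place).
Sum: 22.590977 m; keep the coarser place, 10^-1.
Result: 22.6 m.

22.6 m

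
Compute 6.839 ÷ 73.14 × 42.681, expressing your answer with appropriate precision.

6.839 ÷ 73.14 × 42.681 = 3.99091275636…
Multiplication/division keeps the fewest significant figures: 6.839 → 4 s.f., 73.14 → 4 s.f., 42.681 → 5 s.f.; limit is 4.
Rounded to 4 significant figures: 3.991.

3.991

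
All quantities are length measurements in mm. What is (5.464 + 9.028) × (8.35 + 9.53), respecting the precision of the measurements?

259.1 mm²

5.464 + 9.028 = 14.492, limited to 3 d.p. → 5 s.f.; 8.35 + 9.53 = 17.88, limited to 2 d.p. → 4 s.f.
Carrying full precision, 14.492 × 17.88 = 259.11696; keep min(5, 4) = 4 s.f.
Rounded to 4 significant figures: 259.1 mm².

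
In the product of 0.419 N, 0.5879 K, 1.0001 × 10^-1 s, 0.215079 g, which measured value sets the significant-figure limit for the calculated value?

0.419 N → 3 s.f.; 0.5879 K → 4 s.f.; 1.0001 × 10^-1 s → 5 s.f.; 0.215079 g → 6 s.f.
The fewest is 3 significant figures, from 0.419 N.

0.419 N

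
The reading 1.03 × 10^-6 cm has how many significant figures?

1.03 × 10^-6: in scientific notation every digit of the coefficient is significant.

3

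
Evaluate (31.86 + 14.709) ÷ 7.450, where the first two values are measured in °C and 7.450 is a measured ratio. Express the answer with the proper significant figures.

31.86 °C + 14.709 °C = 46.569 °C; the sum is limited to 2 decimal places (4 s.f.).
Carrying full precision, 46.569 ÷ 7.450 = 6.25087248322… °C; 7.450 has 4 s.f., so the result keeps min(4, 4) = 4 s.f.
Rounded to 4 significant figures: 6.251 °C.

6.251 °C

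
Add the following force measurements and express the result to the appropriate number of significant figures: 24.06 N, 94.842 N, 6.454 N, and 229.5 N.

24.06 N + 94.842 N + 6.454 N + 229.5 N = 354.856 N.
Addition/subtraction keeps the fewest decimal places: 24.06 → 2 decimal places, 94.842 → 3 decimal places, 6.454 → 3 decimal places, 229.5 → 1 decimal place; limit is 1.
Rounded to 1 decimal place: 354.9 N.

354.9 N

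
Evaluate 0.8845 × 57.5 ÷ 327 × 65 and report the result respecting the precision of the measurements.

1.0 × 10^1

0.8845 × 57.5 ÷ 327 × 65 = 10.1095374618…
Multiplication/division keeps the fewest significant figures: 0.8845 → 4 s.f., 57.5 → 3 s.f., 327 → 3 s.f., 65 → 2 s.f.; limit is 2.
Rounded to 2 significant figures: 1.0 × 10^1.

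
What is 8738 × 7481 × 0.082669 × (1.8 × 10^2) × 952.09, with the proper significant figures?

8738 × 7481 × 0.082669 × (1.8 × 10^2) × 952.09 = 9.26114935532 × 10^11…
Multiplication/division keeps the fewest significant figures: 8738 → 4 s.f., 7481 → 4 s.f., 0.082669 → 5 s.f., 1.8 × 10^2 → 2 s.f., 952.09 → 5 s.f.; limit is 2.
Rounded to 2 significant figures: 9.3 × 10^11.

9.3 × 10^11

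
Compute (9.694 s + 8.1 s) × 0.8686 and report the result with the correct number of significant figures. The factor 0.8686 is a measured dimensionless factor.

9.694 s + 8.1 s = 17.794 s; the sum is limited to 1 decimal place (3 s.f.).
Carrying full precision, 17.794 × 0.8686 = 15.4558684 s; 0.8686 has 4 s.f., so the result keeps min(3, 4) = 3 s.f.
Rounded to 3 significant figures: 15.5 s.

15.5 s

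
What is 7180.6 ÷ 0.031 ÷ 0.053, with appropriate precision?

4.4 × 10⁶

7180.6 ÷ 0.031 ÷ 0.053 = 4370419.96348…
Multiplication/division keeps the fewest significant figures: 7180.6 → 5 s.f., 0.031 → 2 s.f., 0.053 → 2 s.f.; limit is 2.
Rounded to 2 significant figures: 4.4 × 10⁶.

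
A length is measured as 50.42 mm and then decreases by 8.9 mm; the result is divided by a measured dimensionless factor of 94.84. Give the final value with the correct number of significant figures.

0.438 mm

50.42 mm − 8.9 mm = 41.52 mm; the difference is limited to 1 decimal place (3 s.f.).
Carrying full precision, 41.52 ÷ 94.84 = 0.437789962041… mm; 94.84 has 4 s.f., so the result keeps min(3, 4) = 3 s.f.
Rounded to 3 significant figures: 0.438 mm.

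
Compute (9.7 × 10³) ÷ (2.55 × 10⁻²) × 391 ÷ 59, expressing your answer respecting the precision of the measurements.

2.5 × 10⁶

(9.7 × 10³) ÷ (2.55 × 10⁻²) × 391 ÷ 59 = 2520903.9548…
Multiplication/division keeps the fewest significant figures: 9.7 × 10³ → 2 s.f., 2.55 × 10⁻² → 3 s.f., 391 → 3 s.f., 59 → 2 s.f.; limit is 2.
Rounded to 2 significant figures: 2.5 × 10⁶.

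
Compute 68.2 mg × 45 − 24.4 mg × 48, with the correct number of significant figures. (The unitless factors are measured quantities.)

68.2 × 45 = 3069 → 3.1 × 10^3 mg (2 s.f., last digit at the 10^2 place).
24.4 × 48 = 1171.2 → 1.2 × 10^3 mg (2 s.f., last digit at the 10^2 place).
Difference: 1897.8 mg; keep the coarser place, 10^2.
Result: 1.9 × 10^3 mg.

1.9 × 10^3 mg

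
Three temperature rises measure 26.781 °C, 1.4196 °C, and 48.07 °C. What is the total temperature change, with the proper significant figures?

26.781 °C + 1.4196 °C + 48.07 °C = 76.2706 °C.
Addition/subtraction keeps the fewest decimal places: 26.781 → 3 decimal places, 1.4196 → 4 decimal places, 48.07 → 2 decimal places; limit is 2.
Rounded to 2 decimal places: 76.27 °C.

76.27 °C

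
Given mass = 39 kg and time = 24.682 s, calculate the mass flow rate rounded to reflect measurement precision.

mass flow rate = 39 kg ÷ 24.682 s = 1.58009885747… kg/s.
39 has 2 significant figures; 24.682 has 5.
Division/multiplication keeps the fewest: 2 significant figures.
Rounded: 1.6 kg/s.

1.6 kg/s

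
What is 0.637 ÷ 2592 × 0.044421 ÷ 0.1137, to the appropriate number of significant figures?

0.637 ÷ 2592 × 0.044421 ÷ 0.1137 = 0.0000960135000326…
Multiplication/division keeps the fewest significant figures: 0.637 → 3 s.f., 2592 → 4 s.f., 0.044421 → 5 s.f., 0.1137 → 4 s.f.; limit is 3.
Rounded to 3 significant figures: 9.60 × 10^-5.

9.60 × 10^-5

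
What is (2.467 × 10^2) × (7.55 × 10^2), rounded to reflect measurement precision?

(2.467 × 10^2) × (7.55 × 10^2) = 186258.5
Multiplication/division keeps the fewest significant figures: 2.467 × 10^2 → 4 s.f., 7.55 × 10^2 → 3 s.f.; limit is 3.
Rounded to 3 significant figures: 1.86 × 10^5.

1.86 × 10^5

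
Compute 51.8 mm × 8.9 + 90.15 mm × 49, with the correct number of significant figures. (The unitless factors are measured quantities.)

51.8 × 8.9 = 461.02 → 4.6 × 10² mm (2 s.f., last digit at the 10^1 place).
90.15 × 49 = 4417.35 → 4.4 × 10³ mm (2 s.f., last digit at the 10^2 place).
Sum: 4878.37 mm; keep the coarser place, 10^2.
Result: 4.9 × 10³ mm.

4.9 × 10³ mm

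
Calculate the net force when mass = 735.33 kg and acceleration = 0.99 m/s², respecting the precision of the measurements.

net force = 735.33 kg × 0.99 m/s² = 727.9767 N.
735.33 has 5 significant figures; 0.99 has 2.
Division/multiplication keeps the fewest: 2 significant figures.
Rounded: 7.3 × 10^2 N.

7.3 × 10^2 N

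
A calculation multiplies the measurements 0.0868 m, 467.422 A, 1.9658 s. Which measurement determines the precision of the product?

0.0868 m

0.0868 m → 3 s.f.; 467.422 A → 6 s.f.; 1.9658 s → 5 s.f.
The fewest is 3 significant figures, from 0.0868 m.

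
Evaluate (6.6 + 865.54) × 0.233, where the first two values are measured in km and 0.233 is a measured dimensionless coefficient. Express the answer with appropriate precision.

6.6 km + 865.54 km = 872.14 km; the sum is limited to 1 decimal place (4 s.f.).
Carrying full precision, 872.14 × 0.233 = 203.20862 km; 0.233 has 3 s.f., so the result keeps min(4, 3) = 3 s.f.
Rounded to 3 significant figures: 203 km.

203 km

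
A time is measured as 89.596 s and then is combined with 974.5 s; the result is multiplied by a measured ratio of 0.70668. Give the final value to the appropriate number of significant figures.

89.596 s + 974.5 s = 1064.096 s; the sum is limited to 1 decimal place (5 s.f.).
Carrying full precision, 1064.096 × 0.70668 = 751.97536128 s; 0.70668 has 5 s.f., so the result keeps min(5, 5) = 5 s.f.
Rounded to 5 significant figures: 751.98 s.

751.98 s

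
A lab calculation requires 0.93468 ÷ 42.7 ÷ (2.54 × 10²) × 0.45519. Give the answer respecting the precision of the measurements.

0.93468 ÷ 42.7 ÷ (2.54 × 10²) × 0.45519 = 0.0000392278106917…
Multiplication/division keeps the fewest significant figures: 0.93468 → 5 s.f., 42.7 → 3 s.f., 2.54 × 10² → 3 s.f., 0.45519 → 5 s.f.; limit is 3.
Rounded to 3 significant figures: 3.92 × 10⁻⁵.

3.92 × 10⁻⁵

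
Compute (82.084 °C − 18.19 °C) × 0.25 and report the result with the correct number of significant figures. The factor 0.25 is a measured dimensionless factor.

82.084 °C − 18.19 °C = 63.894 °C; the difference is limited to 2 decimal places (4 s.f.).
Carrying full precision, 63.894 × 0.25 = 15.9735 °C; 0.25 has 2 s.f., so the result keeps min(4, 2) = 2 s.f.
Rounded to 2 significant figures: 16 °C.

16 °C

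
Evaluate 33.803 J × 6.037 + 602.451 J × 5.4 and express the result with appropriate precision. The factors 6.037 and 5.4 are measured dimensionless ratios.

33.803 × 6.037 = 204.068711 → 204.1 J (4 s.f., last digit at the 10^-1 place).
602.451 × 5.4 = 3253.2354 → 3.3 × 10^3 J (2 s.f., last digit at the 10^2 place).
Sum: 3457.304111 J; keep the coarser place, 10^2.
Result: 3.5 × 10^3 J.

3.5 × 10^3 J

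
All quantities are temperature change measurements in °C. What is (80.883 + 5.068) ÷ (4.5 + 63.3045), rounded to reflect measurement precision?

1.27

80.883 + 5.068 = 85.951, limited to 3 d.p. → 5 s.f.; 4.5 + 63.3045 = 67.8045, limited to 1 d.p. → 3 s.f.
Carrying full precision, 85.951 ÷ 67.8045 = 1.26762972959…; keep min(5, 3) = 3 s.f.
Rounded to 3 significant figures: 1.27.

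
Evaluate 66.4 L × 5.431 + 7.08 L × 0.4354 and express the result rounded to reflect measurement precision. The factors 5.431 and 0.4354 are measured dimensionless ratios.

364 L

66.4 × 5.431 = 360.6184 → 361 L (3 s.f., last digit at the 10^0 place).
7.08 × 0.4354 = 3.082632 → 3.08 L (3 s.f., last digit at the 10^-2 place).
Sum: 363.701032 L; keep the coarser place, 10^0.
Result: 364 L.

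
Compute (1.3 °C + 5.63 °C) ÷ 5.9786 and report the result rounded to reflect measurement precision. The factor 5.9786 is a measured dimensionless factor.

1.2 °C

1.3 °C + 5.63 °C = 6.93 °C; the sum is limited to 1 decimal place (2 s.f.).
Carrying full precision, 6.93 ÷ 5.9786 = 1.15913424548… °C; 5.9786 has 5 s.f., so the result keeps min(2, 5) = 2 s.f.
Rounded to 2 significant figures: 1.2 °C.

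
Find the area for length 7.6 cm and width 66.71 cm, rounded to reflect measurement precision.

5.1 × 10^2 cm²

area = 7.6 cm × 66.71 cm = 506.996 cm².
7.6 has 2 significant figures; 66.71 has 4.
Division/multiplication keeps the fewest: 2 significant figures.
Rounded: 5.1 × 10^2 cm².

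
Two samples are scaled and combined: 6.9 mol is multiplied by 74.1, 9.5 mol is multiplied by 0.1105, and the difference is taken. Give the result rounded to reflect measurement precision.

6.9 × 74.1 = 511.29 → 5.1 × 10² mol (2 s.f., last digit at the 10^1 place).
9.5 × 0.1105 = 1.04975 → 1.0 mol (2 s.f., last digit at the 10^-1 place).
Difference: 510.24025 mol; keep the coarser place, 10^1.
Result: 5.1 × 10² mol.

5.1 × 10² mol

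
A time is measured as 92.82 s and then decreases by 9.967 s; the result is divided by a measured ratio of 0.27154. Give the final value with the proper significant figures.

305.1 s

92.82 s − 9.967 s = 82.853 s; the difference is limited to 2 decimal places (4 s.f.).
Carrying full precision, 82.853 ÷ 0.27154 = 305.122633866… s; 0.27154 has 5 s.f., so the result keeps min(4, 5) = 4 s.f.
Rounded to 4 significant figures: 305.1 s.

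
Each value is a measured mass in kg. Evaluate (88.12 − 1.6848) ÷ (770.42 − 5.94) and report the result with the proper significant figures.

0.1131

88.12 − 1.6848 = 86.4352, limited to 2 d.p. → 4 s.f.; 770.42 − 5.94 = 764.48, limited to 2 d.p. → 5 s.f.
Carrying full precision, 86.4352 ÷ 764.48 = 0.113064043533…; keep min(4, 5) = 4 s.f.
Rounded to 4 significant figures: 0.1131.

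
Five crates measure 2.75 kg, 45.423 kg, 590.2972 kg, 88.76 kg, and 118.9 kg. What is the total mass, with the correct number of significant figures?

2.75 kg + 45.423 kg + 590.2972 kg + 88.76 kg + 118.9 kg = 846.1302 kg.
Addition/subtraction keeps the fewest decimal places: 2.75 → 2 decimal places, 45.423 → 3 decimal places, 590.2972 → 4 decimal places, 88.76 → 2 decimal places, 118.9 → 1 decimal place; limit is 1.
Rounded to 1 decimal place: 846.1 kg.

846.1 kg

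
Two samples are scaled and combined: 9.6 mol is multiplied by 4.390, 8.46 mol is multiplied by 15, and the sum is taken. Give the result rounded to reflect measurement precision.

1.7 × 10^2 mol

9.6 × 4.390 = 42.144 → 42 mol (2 s.f., last digit at the 10^0 place).
8.46 × 15 = 126.9 → 1.3 × 10^2 mol (2 s.f., last digit at the 10^1 place).
Sum: 169.044 mol; keep the coarser place, 10^1.
Result: 1.7 × 10^2 mol.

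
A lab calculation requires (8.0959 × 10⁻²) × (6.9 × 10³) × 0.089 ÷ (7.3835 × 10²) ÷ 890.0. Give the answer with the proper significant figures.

(8.0959 × 10⁻²) × (6.9 × 10³) × 0.089 ÷ (7.3835 × 10²) ÷ 890.0 = 0.0000756574930588…
Multiplication/division keeps the fewest significant figures: 8.0959 × 10⁻² → 5 s.f., 6.9 × 10³ → 2 s.f., 0.089 → 2 s.f., 7.3835 × 10² → 5 s.f., 890.0 → 4 s.f.; limit is 2.
Rounded to 2 significant figures: 7.6 × 10⁻⁵.

7.6 × 10⁻⁵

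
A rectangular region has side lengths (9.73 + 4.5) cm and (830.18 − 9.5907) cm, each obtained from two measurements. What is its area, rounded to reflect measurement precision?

9.73 + 4.5 = 14.23, limited to 1 d.p. → 3 s.f.; 830.18 − 9.5907 = 820.5893, limited to 2 d.p. → 5 s.f.
Carrying full precision, 14.23 × 820.5893 = 11676.985739; keep min(3, 5) = 3 s.f.
Rounded to 3 significant figures: 1.17 × 10⁴ cm².

1.17 × 10⁴ cm²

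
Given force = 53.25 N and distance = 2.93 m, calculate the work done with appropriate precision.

work done = 53.25 N × 2.93 m = 156.0225 J.
53.25 has 4 significant figures; 2.93 has 3.
Division/multiplication keeps the fewest: 3 significant figures.
Rounded: 156 J.

156 J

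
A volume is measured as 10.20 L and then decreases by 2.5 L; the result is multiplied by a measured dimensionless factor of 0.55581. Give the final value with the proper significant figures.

10.20 L − 2.5 L = 7.70 L; the difference is limited to 1 decimal place (2 s.f.).
Carrying full precision, 7.70 × 0.55581 = 4.279737 L; 0.55581 has 5 s.f., so the result keeps min(2, 5) = 2 s.f.
Rounded to 2 significant figures: 4.3 L.

4.3 L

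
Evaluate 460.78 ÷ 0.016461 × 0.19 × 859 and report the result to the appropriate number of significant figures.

4.6 × 10^6

460.78 ÷ 0.016461 × 0.19 × 859 = 4568610.88634…
Multiplication/division keeps the fewest significant figures: 460.78 → 5 s.f., 0.016461 → 5 s.f., 0.19 → 2 s.f., 859 → 3 s.f.; limit is 2.
Rounded to 2 significant figures: 4.6 × 10^6.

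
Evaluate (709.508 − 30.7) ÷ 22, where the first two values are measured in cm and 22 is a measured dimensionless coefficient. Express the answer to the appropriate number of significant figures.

31 cm

709.508 cm − 30.7 cm = 678.808 cm; the difference is limited to 1 decimal place (4 s.f.).
Carrying full precision, 678.808 ÷ 22 = 30.8549090909… cm; 22 has 2 s.f., so the result keeps min(4, 2) = 2 s.f.
Rounded to 2 significant figures: 31 cm.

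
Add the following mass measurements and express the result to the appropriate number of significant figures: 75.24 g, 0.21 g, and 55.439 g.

130.89 g

75.24 g + 0.21 g + 55.439 g = 130.889 g.
Addition/subtraction keeps the fewest decimal places: 75.24 → 2 decimal places, 0.21 → 2 decimal places, 55.439 → 3 decimal places; limit is 2.
Rounded to 2 decimal places: 130.89 g.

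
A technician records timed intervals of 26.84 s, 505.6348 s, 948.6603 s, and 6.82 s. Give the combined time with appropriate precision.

1487.96 s

26.84 s + 505.6348 s + 948.6603 s + 6.82 s = 1487.9551 s.
Addition/subtraction keeps the fewest decimal places: 26.84 → 2 decimal places, 505.6348 → 4 decimal places, 948.6603 → 4 decimal places, 6.82 → 2 decimal places; limit is 2.
Rounded to 2 decimal places: 1487.96 s.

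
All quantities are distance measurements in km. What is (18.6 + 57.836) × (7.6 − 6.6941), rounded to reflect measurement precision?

7 × 10^1 km²

18.6 + 57.836 = 76.436, limited to 1 d.p. → 3 s.f.; 7.6 − 6.6941 = 0.9059, limited to 1 d.p. → 1 s.f.
Carrying full precision, 76.436 × 0.9059 = 69.2433724; keep min(3, 1) = 1 s.f.
Rounded to 1 significant figure: 7 × 10^1 km².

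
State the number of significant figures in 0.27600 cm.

0.27600: leading zeros are not significant; trailing zeros after a decimal point are significant.

5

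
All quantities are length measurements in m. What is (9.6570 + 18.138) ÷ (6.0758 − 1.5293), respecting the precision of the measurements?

6.1135

9.6570 + 18.138 = 27.7950, limited to 3 d.p. → 5 s.f.; 6.0758 − 1.5293 = 4.5465, limited to 4 d.p. → 5 s.f.
Carrying full precision, 27.7950 ÷ 4.5465 = 6.1134938964…; keep min(5, 5) = 5 s.f.
Rounded to 5 significant figures: 6.1135.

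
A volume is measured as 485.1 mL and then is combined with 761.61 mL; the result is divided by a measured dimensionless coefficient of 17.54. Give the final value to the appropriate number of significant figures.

485.1 mL + 761.61 mL = 1246.71 mL; the sum is limited to 1 decimal place (5 s.f.).
Carrying full precision, 1246.71 ÷ 17.54 = 71.0781071836… mL; 17.54 has 4 s.f., so the result keeps min(5, 4) = 4 s.f.
Rounded to 4 significant figures: 71.08 mL.

71.08 mL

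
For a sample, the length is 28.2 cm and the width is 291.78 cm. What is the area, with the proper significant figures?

area = 28.2 cm × 291.78 cm = 8228.196 cm².
28.2 has 3 significant figures; 291.78 has 5.
Division/multiplication keeps the fewest: 3 significant figures.
Rounded: 8.23 × 10^3 cm².

8.23 × 10^3 cm²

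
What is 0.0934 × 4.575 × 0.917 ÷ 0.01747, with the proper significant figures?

22.4

0.0934 × 4.575 × 0.917 ÷ 0.01747 = 22.4292321122…
Multiplication/division keeps the fewest significant figures: 0.0934 → 3 s.f., 4.575 → 4 s.f., 0.917 → 3 s.f., 0.01747 → 4 s.f.; limit is 3.
Rounded to 3 significant figures: 22.4.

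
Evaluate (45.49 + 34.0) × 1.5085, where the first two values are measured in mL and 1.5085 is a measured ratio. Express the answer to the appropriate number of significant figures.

45.49 mL + 34.0 mL = 79.49 mL; the sum is limited to 1 decimal place (3 s.f.).
Carrying full precision, 79.49 × 1.5085 = 119.910665 mL; 1.5085 has 5 s.f., so the result keeps min(3, 5) = 3 s.f.
Rounded to 3 significant figures: 1.20 × 10² mL.

1.20 × 10² mL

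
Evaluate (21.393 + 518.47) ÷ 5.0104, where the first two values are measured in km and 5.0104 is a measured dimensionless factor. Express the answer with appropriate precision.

21.393 km + 518.47 km = 539.863 km; the sum is limited to 2 decimal places (5 s.f.).
Carrying full precision, 539.863 ÷ 5.0104 = 107.748483155… km; 5.0104 has 5 s.f., so the result keeps min(5, 5) = 5 s.f.
Rounded to 5 significant figures: 107.75 km.

107.75 km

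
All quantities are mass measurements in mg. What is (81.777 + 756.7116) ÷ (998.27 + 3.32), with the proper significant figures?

81.777 + 756.7116 = 838.4886, limited to 3 d.p. → 6 s.f.; 998.27 + 3.32 = 1001.59, limited to 2 d.p. → 6 s.f.
Carrying full precision, 838.4886 ÷ 1001.59 = 0.837157519544…; keep min(6, 6) = 6 s.f.
Rounded to 6 significant figures: 0.837158.

0.837158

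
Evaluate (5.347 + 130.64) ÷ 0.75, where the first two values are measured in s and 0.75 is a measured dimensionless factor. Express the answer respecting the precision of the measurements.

5.347 s + 130.64 s = 135.987 s; the sum is limited to 2 decimal places (5 s.f.).
Carrying full precision, 135.987 ÷ 0.75 = 181.316 s; 0.75 has 2 s.f., so the result keeps min(5, 2) = 2 s.f.
Rounded to 2 significant figures: 1.8 × 10² s.

1.8 × 10² s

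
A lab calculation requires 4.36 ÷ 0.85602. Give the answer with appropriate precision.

5.09

4.36 ÷ 0.85602 = 5.09333894068…
Multiplication/division keeps the fewest significant figures: 4.36 → 3 s.f., 0.85602 → 5 s.f.; limit is 3.
Rounded to 3 significant figures: 5.09.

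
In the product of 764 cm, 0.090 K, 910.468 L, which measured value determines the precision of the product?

0.090 K

764 cm → 3 s.f.; 0.090 K → 2 s.f.; 910.468 L → 6 s.f.
The fewest is 2 significant figures, from 0.090 K.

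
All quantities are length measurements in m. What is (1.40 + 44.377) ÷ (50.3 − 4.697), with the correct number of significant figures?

1.00

1.40 + 44.377 = 45.777, limited to 2 d.p. → 4 s.f.; 50.3 − 4.697 = 45.603, limited to 1 d.p. → 3 s.f.
Carrying full precision, 45.777 ÷ 45.603 = 1.00381553845…; keep min(4, 3) = 3 s.f.
Rounded to 3 significant figures: 1.00.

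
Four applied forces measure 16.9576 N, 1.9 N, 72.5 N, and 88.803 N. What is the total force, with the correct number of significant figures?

16.9576 N + 1.9 N + 72.5 N + 88.803 N = 180.1606 N.
Addition/subtraction keeps the fewest decimal places: 16.9576 → 4 decimal places, 1.9 → 1 decimal place, 72.5 → 1 decimal place, 88.803 → 3 decimal places; limit is 1.
Rounded to 1 decimal place: 180.2 N.

180.2 N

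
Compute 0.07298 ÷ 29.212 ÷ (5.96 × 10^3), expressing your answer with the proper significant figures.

0.07298 ÷ 29.212 ÷ (5.96 × 10^3) = 4.19175901785 × 10^-7…
Multiplication/division keeps the fewest significant figures: 0.07298 → 4 s.f., 29.212 → 5 s.f., 5.96 × 10^3 → 3 s.f.; limit is 3.
Rounded to 3 significant figures: 4.19 × 10^-7.

4.19 × 10^-7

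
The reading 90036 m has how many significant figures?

5

90036: zeros between nonzero digits are significant.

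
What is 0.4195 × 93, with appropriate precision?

39

0.4195 × 93 = 39.0135
Multiplication/division keeps the fewest significant figures: 0.4195 → 4 s.f., 93 → 2 s.f.; limit is 2.
Rounded to 2 significant figures: 39.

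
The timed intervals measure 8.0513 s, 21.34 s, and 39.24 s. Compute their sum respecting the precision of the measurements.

68.63 s

8.0513 s + 21.34 s + 39.24 s = 68.6313 s.
Addition/subtraction keeps the fewest decimal places: 8.0513 → 4 decimal places, 21.34 → 2 decimal places, 39.24 → 2 decimal places; limit is 2.
Rounded to 2 decimal places: 68.63 s.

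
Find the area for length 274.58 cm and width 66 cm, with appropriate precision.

1.8 × 10⁴ cm²

area = 274.58 cm × 66 cm = 18122.28 cm².
274.58 has 5 significant figures; 66 has 2.
Division/multiplication keeps the fewest: 2 significant figures.
Rounded: 1.8 × 10⁴ cm².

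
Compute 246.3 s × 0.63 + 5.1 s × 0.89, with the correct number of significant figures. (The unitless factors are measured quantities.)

1.6 × 10² s

246.3 × 0.63 = 155.169 → 1.6 × 10² s (2 s.f., last digit at the 10^1 place).
5.1 × 0.89 = 4.539 → 4.5 s (2 s.f., last digit at the 10^-1 place).
Sum: 159.708 s; keep the coarser place, 10^1.
Result: 1.6 × 10² s.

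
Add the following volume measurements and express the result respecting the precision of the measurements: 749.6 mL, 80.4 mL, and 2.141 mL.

832.1 mL

749.6 mL + 80.4 mL + 2.141 mL = 832.141 mL.
Addition/subtraction keeps the fewest decimal places: 749.6 → 1 decimal place, 80.4 → 1 decimal place, 2.141 → 3 decimal places; limit is 1.
Rounded to 1 decimal place: 832.1 mL.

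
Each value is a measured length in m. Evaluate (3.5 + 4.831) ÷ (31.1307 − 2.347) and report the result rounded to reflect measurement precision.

3.5 + 4.831 = 8.331, limited to 1 d.p. → 2 s.f.; 31.1307 − 2.347 = 28.7837, limited to 3 d.p. → 5 s.f.
Carrying full precision, 8.331 ÷ 28.7837 = 0.289434645303…; keep min(2, 5) = 2 s.f.
Rounded to 2 significant figures: 0.29.

0.29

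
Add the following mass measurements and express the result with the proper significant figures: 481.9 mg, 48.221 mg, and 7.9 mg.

538.0 mg

481.9 mg + 48.221 mg + 7.9 mg = 538.021 mg.
Addition/subtraction keeps the fewest decimal places: 481.9 → 1 decimal place, 48.221 → 3 decimal places, 7.9 → 1 decimal place; limit is 1.
Rounded to 1 decimal place: 538.0 mg.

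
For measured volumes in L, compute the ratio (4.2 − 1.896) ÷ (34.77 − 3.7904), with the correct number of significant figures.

4.2 − 1.896 = 2.304, limited to 1 d.p. → 2 s.f.; 34.77 − 3.7904 = 30.9796, limited to 2 d.p. → 4 s.f.
Carrying full precision, 2.304 ÷ 30.9796 = 0.0743715219047…; keep min(2, 4) = 2 s.f.
Rounded to 2 significant figures: 0.074.

0.074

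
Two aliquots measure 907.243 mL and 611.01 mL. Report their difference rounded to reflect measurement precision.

907.243 mL − 611.01 mL = 296.233 mL.
Addition/subtraction keeps the fewest decimal places: 907.243 → 3 decimal places, 611.01 → 2 decimal places; limit is 2.
Rounded to 2 decimal places: 296.23 mL.

296.23 mL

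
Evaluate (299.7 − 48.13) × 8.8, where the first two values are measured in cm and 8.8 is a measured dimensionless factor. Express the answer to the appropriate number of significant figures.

299.7 cm − 48.13 cm = 251.57 cm; the difference is limited to 1 decimal place (4 s.f.).
Carrying full precision, 251.57 × 8.8 = 2213.816 cm; 8.8 has 2 s.f., so the result keeps min(4, 2) = 2 s.f.
Rounded to 2 significant figures: 2.2 × 10³ cm.

2.2 × 10³ cm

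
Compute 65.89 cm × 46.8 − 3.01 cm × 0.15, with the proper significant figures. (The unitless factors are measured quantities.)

65.89 × 46.8 = 3083.652 → 3.08 × 10^3 cm (3 s.f., last digit at the 10^1 place).
3.01 × 0.15 = 0.4515 → 4.5 × 10^-1 cm (2 s.f., last digit at the 10^-2 place).
Difference: 3083.2005 cm; keep the coarser place, 10^1.
Result: 3.08 × 10^3 cm.

3.08 × 10^3 cm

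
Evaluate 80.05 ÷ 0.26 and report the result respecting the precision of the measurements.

3.1 × 10²

80.05 ÷ 0.26 = 307.884615385…
Multiplication/division keeps the fewest significant figures: 80.05 → 4 s.f., 0.26 → 2 s.f.; limit is 2.
Rounded to 2 significant figures: 3.1 × 10².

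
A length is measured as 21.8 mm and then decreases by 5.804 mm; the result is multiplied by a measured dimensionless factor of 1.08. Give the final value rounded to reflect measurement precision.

17.3 mm

21.8 mm − 5.804 mm = 15.996 mm; the difference is limited to 1 decimal place (3 s.f.).
Carrying full precision, 15.996 × 1.08 = 17.27568 mm; 1.08 has 3 s.f., so the result keeps min(3, 3) = 3 s.f.
Rounded to 3 significant figures: 17.3 mm.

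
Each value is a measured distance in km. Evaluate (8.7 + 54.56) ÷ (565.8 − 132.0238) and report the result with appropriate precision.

8.7 + 54.56 = 63.26, limited to 1 d.p. → 3 s.f.; 565.8 − 132.0238 = 433.7762, limited to 1 d.p. → 4 s.f.
Carrying full precision, 63.26 ÷ 433.7762 = 0.145835571431…; keep min(3, 4) = 3 s.f.
Rounded to 3 significant figures: 1.46 × 10⁻¹.

1.46 × 10⁻¹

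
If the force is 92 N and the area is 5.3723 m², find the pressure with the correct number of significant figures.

17 Pa

pressure = 92 N ÷ 5.3723 m² = 17.1248813357… Pa.
92 has 2 significant figures; 5.3723 has 5.
Division/multiplication keeps the fewest: 2 significant figures.
Rounded: 17 Pa.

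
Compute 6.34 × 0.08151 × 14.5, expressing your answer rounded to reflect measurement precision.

6.34 × 0.08151 × 14.5 = 7.4932143
Multiplication/division keeps the fewest significant figures: 6.34 → 3 s.f., 0.08151 → 4 s.f., 14.5 → 3 s.f.; limit is 3.
Rounded to 3 significant figures: 7.49.

7.49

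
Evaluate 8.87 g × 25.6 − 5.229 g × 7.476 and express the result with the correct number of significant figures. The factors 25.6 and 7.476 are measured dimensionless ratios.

188 g

8.87 × 25.6 = 227.072 → 227 g (3 s.f., last digit at the 10^0 place).
5.229 × 7.476 = 39.092004 → 39.09 g (4 s.f., last digit at the 10^-2 place).
Difference: 187.979996 g; keep the coarser place, 10^0.
Result: 188 g.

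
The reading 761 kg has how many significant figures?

3

761: every digit is nonzero and significant.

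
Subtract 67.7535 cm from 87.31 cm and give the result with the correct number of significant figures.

87.31 cm − 67.7535 cm = 19.5565 cm.
Addition/subtraction keeps the fewest decimal places: 87.31 → 2 decimal places, 67.7535 → 4 decimal places; limit is 2.
Rounded to 2 decimal places: 19.56 cm.

19.56 cm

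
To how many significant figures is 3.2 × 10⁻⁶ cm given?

2

3.2 × 10⁻⁶: in scientific notation every digit of the coefficient is significant.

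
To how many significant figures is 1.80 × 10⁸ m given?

1.80 × 10⁸: in scientific notation every digit of the coefficient is significant.

3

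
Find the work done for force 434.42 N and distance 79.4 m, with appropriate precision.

3.45 × 10⁴ J

work done = 434.42 N × 79.4 m = 34492.948 J.
434.42 has 5 significant figures; 79.4 has 3.
Division/multiplication keeps the fewest: 3 significant figures.
Rounded: 3.45 × 10⁴ J.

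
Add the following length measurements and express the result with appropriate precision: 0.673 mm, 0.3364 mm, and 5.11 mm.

6.12 mm

0.673 mm + 0.3364 mm + 5.11 mm = 6.1194 mm.
Addition/subtraction keeps the fewest decimal places: 0.673 → 3 decimal places, 0.3364 → 4 decimal places, 5.11 → 2 decimal places; limit is 2.
Rounded to 2 decimal places: 6.12 mm.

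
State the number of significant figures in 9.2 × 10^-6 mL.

9.2 × 10^-6: in scientific notation every digit of the coefficient is significant.

2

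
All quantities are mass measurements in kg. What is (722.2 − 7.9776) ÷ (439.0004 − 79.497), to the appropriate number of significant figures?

1.987

722.2 − 7.9776 = 714.2224, limited to 1 d.p. → 4 s.f.; 439.0004 − 79.497 = 359.5034, limited to 3 d.p. → 6 s.f.
Carrying full precision, 714.2224 ÷ 359.5034 = 1.98669164186…; keep min(4, 6) = 4 s.f.
Rounded to 4 significant figures: 1.987.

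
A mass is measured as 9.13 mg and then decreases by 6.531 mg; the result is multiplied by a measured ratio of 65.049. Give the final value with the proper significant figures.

9.13 mg − 6.531 mg = 2.599 mg; the difference is limited to 2 decimal places (3 s.f.).
Carrying full precision, 2.599 × 65.049 = 169.062351 mg; 65.049 has 5 s.f., so the result keeps min(3, 5) = 3 s.f.
Rounded to 3 significant figures: 169 mg.

169 mg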